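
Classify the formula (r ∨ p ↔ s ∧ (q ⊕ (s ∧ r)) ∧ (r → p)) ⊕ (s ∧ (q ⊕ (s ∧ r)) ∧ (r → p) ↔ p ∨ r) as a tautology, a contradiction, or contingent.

p | q | r | s || (r ∨ p) | (s ∧ r) | (q ⊕ (s ∧ r)) | (r → p) | (p ∨ r) | φ
1 | 1 | 1 | 1 ||    1    |    1    |       0       |    1    |    1    | 0
1 | 1 | 1 | 0 ||    1    |    0    |       1       |    1    |    1    | 0
1 | 1 | 0 | 1 ||    1    |    0    |       1       |    1    |    1    | 0
1 | 1 | 0 | 0 ||    1    |    0    |       1       |    1    |    1    | 0
1 | 0 | 1 | 1 ||    1    |    1    |       1       |    1    |    1    | 0
1 | 0 | 1 | 0 ||    1    |    0    |       0       |    1    |    1    | 0
1 | 0 | 0 | 1 ||    1    |    0    |       0       |    1    |    1    | 0
1 | 0 | 0 | 0 ||    1    |    0    |       0       |    1    |    1    | 0
0 | 1 | 1 | 1 ||    1    |    1    |       0       |    0    |    1    | 0
0 | 1 | 1 | 0 ||    1    |    0    |       1       |    0    |    1    | 0
0 | 1 | 0 | 1 ||    0    |    0    |       1       |    1    |    0    | 0
0 | 1 | 0 | 0 ||    0    |    0    |       1       |    1    |    0    | 0
0 | 0 | 1 | 1 ||    1    |    1    |       1       |    0    |    1    | 0
0 | 0 | 1 | 0 ||    1    |    0    |       0       |    0    |    1    | 0
0 | 0 | 0 | 1 ||    0    |    0    |       0       |    1    |    0    | 0
0 | 0 | 0 | 0 ||    0    |    0    |       0       |    1    |    0    | 0
Every row is 0, so the formula is a contradiction.

contradiction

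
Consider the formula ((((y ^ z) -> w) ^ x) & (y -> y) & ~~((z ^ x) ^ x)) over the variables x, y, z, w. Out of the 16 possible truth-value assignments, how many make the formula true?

x | y | z | w || φ
T | T | T | T || F
T | T | T | F || F
T | T | F | T || F
T | T | F | F || F
T | F | T | T || F
T | F | T | F || T
T | F | F | T || F
T | F | F | F || F
F | T | T | T || T
F | T | T | F || T
F | T | F | T || F
F | T | F | F || F
F | F | T | T || T
F | F | T | F || F
F | F | F | T || F
F | F | F | F || F
The formula is true on 4 of the 16 rows.

4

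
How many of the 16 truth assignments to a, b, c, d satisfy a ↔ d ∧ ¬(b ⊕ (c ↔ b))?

a  b  c  d  |  (c ↔ b)  (b ⊕ (c ↔ b))  ¬(b ⊕ (c ↔ b))  (d ∧ ¬(b ⊕ (c ↔ b)))  (a ↔ (d ∧ ¬(b ⊕ (c ↔ b))))
0  0  0  0  |     1           1              0                  0                        1             
0  0  0  1  |     1           1              0                  0                        1             
0  0  1  0  |     0           0              1                  0                        1             
0  0  1  1  |     0           0              1                  1                        0             
0  1  0  0  |     0           1              0                  0                        1             
0  1  0  1  |     0           1              0                  0                        1             
0  1  1  0  |     1           0              1                  0                        1             
0  1  1  1  |     1           0              1                  1                        0             
1  0  0  0  |     1           1              0                  0                        0             
1  0  0  1  |     1           1              0                  0                        0             
1  0  1  0  |     0           0              1                  0                        0             
1  0  1  1  |     0           0              1                  1                        1             
1  1  0  0  |     0           1              0                  0                        0             
1  1  0  1  |     0           1              0                  0                        0             
1  1  1  0  |     1           0              1                  0                        0             
1  1  1  1  |     1           0              1                  1                        1             
The formula is true on 8 of the 16 rows.

8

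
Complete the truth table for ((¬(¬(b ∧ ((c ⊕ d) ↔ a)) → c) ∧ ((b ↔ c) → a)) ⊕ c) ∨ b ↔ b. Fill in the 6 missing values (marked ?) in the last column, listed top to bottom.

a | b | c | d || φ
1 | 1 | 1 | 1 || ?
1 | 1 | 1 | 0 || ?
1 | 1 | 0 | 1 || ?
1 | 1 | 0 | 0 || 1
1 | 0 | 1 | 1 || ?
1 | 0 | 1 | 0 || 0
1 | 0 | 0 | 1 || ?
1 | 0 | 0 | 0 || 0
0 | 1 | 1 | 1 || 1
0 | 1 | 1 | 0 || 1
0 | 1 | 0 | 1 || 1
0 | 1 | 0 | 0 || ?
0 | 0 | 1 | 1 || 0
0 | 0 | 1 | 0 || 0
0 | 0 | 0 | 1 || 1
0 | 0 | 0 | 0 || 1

Row a=1, b=1, c=1, d=1: (((¬(¬(b ∧ ((c ⊕ d) ↔ a)) → c) ∧ ((b ↔ c) → a)) ⊕ c) ∨ b) = 1, so the formula = 1.
Row a=1, b=1, c=1, d=0: (((¬(¬(b ∧ ((c ⊕ d) ↔ a)) → c) ∧ ((b ↔ c) → a)) ⊕ c) ∨ b) = 1, so the formula = 1.
Row a=1, b=1, c=0, d=1: (((¬(¬(b ∧ ((c ⊕ d) ↔ a)) → c) ∧ ((b ↔ c) → a)) ⊕ c) ∨ b) = 1, so the formula = 1.
Row a=1, b=0, c=1, d=1: (((¬(¬(b ∧ ((c ⊕ d) ↔ a)) → c) ∧ ((b ↔ c) → a)) ⊕ c) ∨ b) = 1, so the formula = 0.
Row a=1, b=0, c=0, d=1: (((¬(¬(b ∧ ((c ⊕ d) ↔ a)) → c) ∧ ((b ↔ c) → a)) ⊕ c) ∨ b) = 1, so the formula = 0.
Row a=0, b=1, c=0, d=0: (((¬(¬(b ∧ ((c ⊕ d) ↔ a)) → c) ∧ ((b ↔ c) → a)) ⊕ c) ∨ b) = 1, so the formula = 1.

1, 1, 1, 0, 0, 1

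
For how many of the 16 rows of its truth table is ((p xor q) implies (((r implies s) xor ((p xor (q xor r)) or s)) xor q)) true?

p | q | r | s || φ
T | T | T | T || T
T | T | T | F || T
T | T | F | T || T
T | T | F | F || T
T | F | T | T || F
T | F | T | F || F
T | F | F | T || F
T | F | F | F || F
F | T | T | T || T
F | T | T | F || T
F | T | F | T || T
F | T | F | F || T
F | F | T | T || T
F | F | T | F || T
F | F | F | T || T
F | F | F | F || T
The formula is true on 12 of the 16 rows.

12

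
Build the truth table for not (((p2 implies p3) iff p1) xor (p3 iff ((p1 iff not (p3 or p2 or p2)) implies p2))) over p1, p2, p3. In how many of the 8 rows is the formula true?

p1 | p2 | p3 || (p2 implies p3) | ((p2 implies p3) iff p1) | (p3 or p2 or p2) | not (p3 or p2 or p2) | φ
1  | 1  | 1  ||        1        |            1             |        1         |          0           | 1
1  | 1  | 0  ||        0        |            0             |        1         |          0           | 1
1  | 0  | 1  ||        1        |            1             |        1         |          0           | 1
1  | 0  | 0  ||        1        |            1             |        0         |          1           | 1
0  | 1  | 1  ||        1        |            0             |        1         |          0           | 0
0  | 1  | 0  ||        0        |            1             |        1         |          0           | 0
0  | 0  | 1  ||        1        |            0             |        1         |          0           | 1
0  | 0  | 0  ||        1        |            0             |        0         |          1           | 1
The formula is true on 6 of the 8 rows.

6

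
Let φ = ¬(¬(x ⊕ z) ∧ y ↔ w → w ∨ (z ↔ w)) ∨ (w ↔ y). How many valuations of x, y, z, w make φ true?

14

x | y | z | w || φ
T | T | T | T || T
T | T | T | F || F
T | T | F | T || T
T | T | F | F || T
T | F | T | T || T
T | F | T | F || T
T | F | F | T || T
T | F | F | F || T
F | T | T | T || T
F | T | T | F || T
F | T | F | T || T
F | T | F | F || F
F | F | T | T || T
F | F | T | F || T
F | F | F | T || T
F | F | F | F || T
The formula is true on 14 of the 16 rows.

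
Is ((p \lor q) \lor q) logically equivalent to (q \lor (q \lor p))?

p | q | φ | ψ
- | - | - | -
1 | 1 | 1 | 1
1 | 0 | 1 | 1
0 | 1 | 1 | 1
0 | 0 | 0 | 0
The columns for φ and ψ agree on every row, so they are logically equivalent.

equivalent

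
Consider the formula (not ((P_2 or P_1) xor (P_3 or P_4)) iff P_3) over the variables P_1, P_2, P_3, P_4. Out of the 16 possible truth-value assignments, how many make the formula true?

10

P_1 | P_2 | P_3 | P_4 | (P_2 or P_1) | (P_3 or P_4) | φ
--- | --- | --- | --- | ------------ | ------------ | -
 F  |  F  |  F  |  F  |      F       |      F       | F
 F  |  F  |  F  |  T  |      F       |      T       | T
 F  |  F  |  T  |  F  |      F       |      T       | F
 F  |  F  |  T  |  T  |      F       |      T       | F
 F  |  T  |  F  |  F  |      T       |      F       | T
 F  |  T  |  F  |  T  |      T       |      T       | F
 F  |  T  |  T  |  F  |      T       |      T       | T
 F  |  T  |  T  |  T  |      T       |      T       | T
 T  |  F  |  F  |  F  |      T       |      F       | T
 T  |  F  |  F  |  T  |      T       |      T       | F
 T  |  F  |  T  |  F  |      T       |      T       | T
 T  |  F  |  T  |  T  |      T       |      T       | T
 T  |  T  |  F  |  F  |      T       |      F       | T
 T  |  T  |  F  |  T  |      T       |      T       | F
 T  |  T  |  T  |  F  |      T       |      T       | T
 T  |  T  |  T  |  T  |      T       |      T       | T
The formula is true on 10 of the 16 rows.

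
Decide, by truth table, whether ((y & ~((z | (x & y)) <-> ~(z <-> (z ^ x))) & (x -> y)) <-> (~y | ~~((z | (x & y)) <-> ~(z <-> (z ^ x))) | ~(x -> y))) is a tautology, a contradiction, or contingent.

x | y | z | φ
- | - | - | -
1 | 1 | 1 | 0
1 | 1 | 0 | 0
1 | 0 | 1 | 0
1 | 0 | 0 | 0
0 | 1 | 1 | 0
0 | 1 | 0 | 0
0 | 0 | 1 | 0
0 | 0 | 0 | 0
Every row is 0, so the formula is a contradiction.

contradiction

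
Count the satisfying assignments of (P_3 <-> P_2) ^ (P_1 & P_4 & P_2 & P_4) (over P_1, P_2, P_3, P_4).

8

P_1 | P_2 | P_3 | P_4 || (P_3 <-> P_2) | (P_1 & P_4) | (P_2 & P_4) | ((P_1 & P_4) & (P_2 & P_4)) | φ
 0  |  0  |  0  |  0  ||       1       |      0      |      0      |              0              | 1
 0  |  0  |  0  |  1  ||       1       |      0      |      0      |              0              | 1
 0  |  0  |  1  |  0  ||       0       |      0      |      0      |              0              | 0
 0  |  0  |  1  |  1  ||       0       |      0      |      0      |              0              | 0
 0  |  1  |  0  |  0  ||       0       |      0      |      0      |              0              | 0
 0  |  1  |  0  |  1  ||       0       |      0      |      1      |              0              | 0
 0  |  1  |  1  |  0  ||       1       |      0      |      0      |              0              | 1
 0  |  1  |  1  |  1  ||       1       |      0      |      1      |              0              | 1
 1  |  0  |  0  |  0  ||       1       |      0      |      0      |              0              | 1
 1  |  0  |  0  |  1  ||       1       |      1      |      0      |              0              | 1
 1  |  0  |  1  |  0  ||       0       |      0      |      0      |              0              | 0
 1  |  0  |  1  |  1  ||       0       |      1      |      0      |              0              | 0
 1  |  1  |  0  |  0  ||       0       |      0      |      0      |              0              | 0
 1  |  1  |  0  |  1  ||       0       |      1      |      1      |              1              | 1
 1  |  1  |  1  |  0  ||       1       |      0      |      0      |              0              | 1
 1  |  1  |  1  |  1  ||       1       |      1      |      1      |              1              | 0
The formula is true on 8 of the 16 rows.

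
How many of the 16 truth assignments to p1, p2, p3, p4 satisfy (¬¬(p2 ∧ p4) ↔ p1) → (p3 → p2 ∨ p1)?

14

p1 | p2 | p3 | p4 | φ
-- | -- | -- | -- | -
T  | T  | T  | T  | T
T  | T  | T  | F  | T
T  | T  | F  | T  | T
T  | T  | F  | F  | T
T  | F  | T  | T  | T
T  | F  | T  | F  | T
T  | F  | F  | T  | T
T  | F  | F  | F  | T
F  | T  | T  | T  | T
F  | T  | T  | F  | T
F  | T  | F  | T  | T
F  | T  | F  | F  | T
F  | F  | T  | T  | F
F  | F  | T  | F  | F
F  | F  | F  | T  | T
F  | F  | F  | F  | T
The formula is true on 14 of the 16 rows.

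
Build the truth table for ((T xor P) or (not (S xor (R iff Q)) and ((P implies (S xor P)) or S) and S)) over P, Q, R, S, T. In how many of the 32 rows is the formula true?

20

P | Q | R | S | T | φ
- | - | - | - | - | -
F | F | F | F | F | F
F | F | F | F | T | T
F | F | F | T | F | T
F | F | F | T | T | T
F | F | T | F | F | F
F | F | T | F | T | T
F | F | T | T | F | F
F | F | T | T | T | T
F | T | F | F | F | F
F | T | F | F | T | T
F | T | F | T | F | F
F | T | F | T | T | T
F | T | T | F | F | F
F | T | T | F | T | T
F | T | T | T | F | T
F | T | T | T | T | T
T | F | F | F | F | T
T | F | F | F | T | F
T | F | F | T | F | T
T | F | F | T | T | T
T | F | T | F | F | T
T | F | T | F | T | F
T | F | T | T | F | T
T | F | T | T | T | F
T | T | F | F | F | T
T | T | F | F | T | F
T | T | F | T | F | T
T | T | F | T | T | F
T | T | T | F | F | T
T | T | T | F | T | F
T | T | T | T | F | T
T | T | T | T | T | T
The formula is true on 20 of the 32 rows.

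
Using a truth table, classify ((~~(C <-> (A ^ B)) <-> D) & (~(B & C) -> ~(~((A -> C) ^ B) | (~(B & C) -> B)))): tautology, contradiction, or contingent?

contingent

A | B | C | D | (A ^ B) | (C <-> (A ^ B)) | ~(C <-> (A ^ B)) | ~~(C <-> (A ^ B)) | (~~(C <-> (A ^ B)) <-> D) | (B & C) | ~(B & C) | (A -> C) | ((A -> C) ^ B) | ~((A -> C) ^ B) | (~(B & C) -> B) | φ
- | - | - | - | ------- | --------------- | ---------------- | ----------------- | ------------------------- | ------- | -------- | -------- | -------------- | --------------- | --------------- | -
F | F | F | F |    F    |        T        |        F         |         T         |             F             |    F    |    T     |    T     |       T        |        F        |        F        | F
F | F | F | T |    F    |        T        |        F         |         T         |             T             |    F    |    T     |    T     |       T        |        F        |        F        | T
F | F | T | F |    F    |        F        |        T         |         F         |             T             |    F    |    T     |    T     |       T        |        F        |        F        | T
F | F | T | T |    F    |        F        |        T         |         F         |             F             |    F    |    T     |    T     |       T        |        F        |        F        | F
F | T | F | F |    T    |        F        |        T         |         F         |             T             |    F    |    T     |    T     |       F        |        T        |        T        | F
F | T | F | T |    T    |        F        |        T         |         F         |             F             |    F    |    T     |    T     |       F        |        T        |        T        | F
F | T | T | F |    T    |        T        |        F         |         T         |             F             |    T    |    F     |    T     |       F        |        T        |        T        | F
F | T | T | T |    T    |        T        |        F         |         T         |             T             |    T    |    F     |    T     |       F        |        T        |        T        | T
T | F | F | F |    T    |        F        |        T         |         F         |             T             |    F    |    T     |    F     |       F        |        T        |        F        | F
T | F | F | T |    T    |        F        |        T         |         F         |             F             |    F    |    T     |    F     |       F        |        T        |        F        | F
T | F | T | F |    T    |        T        |        F         |         T         |             F             |    F    |    T     |    T     |       T        |        F        |        F        | F
T | F | T | T |    T    |        T        |        F         |         T         |             T             |    F    |    T     |    T     |       T        |        F        |        F        | T
T | T | F | F |    F    |        T        |        F         |         T         |             F             |    F    |    T     |    F     |       T        |        F        |        T        | F
T | T | F | T |    F    |        T        |        F         |         T         |             T             |    F    |    T     |    F     |       T        |        F        |        T        | F
T | T | T | F |    F    |        F        |        T         |         F         |             T             |    T    |    F     |    T     |       F        |        T        |        T        | T
T | T | T | T |    F    |        F        |        T         |         F         |             F             |    T    |    F     |    T     |       F        |        T        |        T        | F
5 of 16 rows are T, so the formula is contingent.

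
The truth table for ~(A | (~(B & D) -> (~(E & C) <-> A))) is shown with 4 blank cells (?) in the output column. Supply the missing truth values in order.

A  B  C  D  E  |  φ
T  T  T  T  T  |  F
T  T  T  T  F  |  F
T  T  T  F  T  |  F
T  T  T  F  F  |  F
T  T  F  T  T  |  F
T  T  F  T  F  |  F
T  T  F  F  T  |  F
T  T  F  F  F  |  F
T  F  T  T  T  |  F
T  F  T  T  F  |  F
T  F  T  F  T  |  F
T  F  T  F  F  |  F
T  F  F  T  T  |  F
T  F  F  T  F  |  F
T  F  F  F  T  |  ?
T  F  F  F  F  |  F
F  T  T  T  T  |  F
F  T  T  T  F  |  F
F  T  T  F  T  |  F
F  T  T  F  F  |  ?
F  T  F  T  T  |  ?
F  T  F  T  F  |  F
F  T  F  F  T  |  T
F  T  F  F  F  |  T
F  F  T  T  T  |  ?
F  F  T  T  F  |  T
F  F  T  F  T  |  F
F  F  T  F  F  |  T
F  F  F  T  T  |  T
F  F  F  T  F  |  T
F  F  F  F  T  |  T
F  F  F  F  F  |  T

F, T, F, F

Row A=T, B=F, C=F, D=F, E=T: (~(B & D) -> (~(E & C) <-> A)) = T, (A | (~(B & D) -> (~(E & C) <-> A))) = T, so the formula = F.
Row A=F, B=T, C=T, D=F, E=F: (~(B & D) -> (~(E & C) <-> A)) = F, (A | (~(B & D) -> (~(E & C) <-> A))) = F, so the formula = T.
Row A=F, B=T, C=F, D=T, E=T: (~(B & D) -> (~(E & C) <-> A)) = T, (A | (~(B & D) -> (~(E & C) <-> A))) = T, so the formula = F.
Row A=F, B=F, C=T, D=T, E=T: (~(B & D) -> (~(E & C) <-> A)) = T, (A | (~(B & D) -> (~(E & C) <-> A))) = T, so the formula = F.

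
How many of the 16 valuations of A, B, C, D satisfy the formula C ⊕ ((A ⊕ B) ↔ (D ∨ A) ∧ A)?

A | B | C | D | (A ⊕ B) | (D ∨ A) | ((D ∨ A) ∧ A) | ((A ⊕ B) ↔ ((D ∨ A) ∧ A)) | (C ⊕ ((A ⊕ B) ↔ ((D ∨ A) ∧ A)))
- | - | - | - | ------- | ------- | ------------- | ------------------------- | -------------------------------
T | T | T | T |    F    |    T    |       T       |             F             |                T               
T | T | T | F |    F    |    T    |       T       |             F             |                T               
T | T | F | T |    F    |    T    |       T       |             F             |                F               
T | T | F | F |    F    |    T    |       T       |             F             |                F               
T | F | T | T |    T    |    T    |       T       |             T             |                F               
T | F | T | F |    T    |    T    |       T       |             T             |                F               
T | F | F | T |    T    |    T    |       T       |             T             |                T               
T | F | F | F |    T    |    T    |       T       |             T             |                T               
F | T | T | T |    T    |    T    |       F       |             F             |                T               
F | T | T | F |    T    |    F    |       F       |             F             |                T               
F | T | F | T |    T    |    T    |       F       |             F             |                F               
F | T | F | F |    T    |    F    |       F       |             F             |                F               
F | F | T | T |    F    |    T    |       F       |             T             |                F               
F | F | T | F |    F    |    F    |       F       |             T             |                F               
F | F | F | T |    F    |    T    |       F       |             T             |                T               
F | F | F | F |    F    |    F    |       F       |             T             |                T               
The formula is true on 8 of the 16 rows.

8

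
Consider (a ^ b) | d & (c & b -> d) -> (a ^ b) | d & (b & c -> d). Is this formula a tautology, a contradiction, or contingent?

a  b  c  d  |  (a ^ b)  (c & b)  ((c & b) -> d)  (d & ((c & b) -> d))  (b & c)  ((b & c) -> d)  (d & ((b & c) -> d))  φ
F  F  F  F  |     F        F           T                  F               F           T                  F            T
F  F  F  T  |     F        F           T                  T               F           T                  T            T
F  F  T  F  |     F        F           T                  F               F           T                  F            T
F  F  T  T  |     F        F           T                  T               F           T                  T            T
F  T  F  F  |     T        F           T                  F               F           T                  F            T
F  T  F  T  |     T        F           T                  T               F           T                  T            T
F  T  T  F  |     T        T           F                  F               T           F                  F            T
F  T  T  T  |     T        T           T                  T               T           T                  T            T
T  F  F  F  |     T        F           T                  F               F           T                  F            T
T  F  F  T  |     T        F           T                  T               F           T                  T            T
T  F  T  F  |     T        F           T                  F               F           T                  F            T
T  F  T  T  |     T        F           T                  T               F           T                  T            T
T  T  F  F  |     F        F           T                  F               F           T                  F            T
T  T  F  T  |     F        F           T                  T               F           T                  T            T
T  T  T  F  |     F        T           F                  F               T           F                  F            T
T  T  T  T  |     F        T           T                  T               T           T                  T            T
Every row is T, so the formula is a tautology.

tautology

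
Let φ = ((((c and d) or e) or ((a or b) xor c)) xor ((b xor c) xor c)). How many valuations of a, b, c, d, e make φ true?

15

a | b | c | d | e | φ
- | - | - | - | - | -
1 | 1 | 1 | 1 | 1 | 0
1 | 1 | 1 | 1 | 0 | 0
1 | 1 | 1 | 0 | 1 | 0
1 | 1 | 1 | 0 | 0 | 1
1 | 1 | 0 | 1 | 1 | 0
1 | 1 | 0 | 1 | 0 | 0
1 | 1 | 0 | 0 | 1 | 0
1 | 1 | 0 | 0 | 0 | 0
1 | 0 | 1 | 1 | 1 | 1
1 | 0 | 1 | 1 | 0 | 1
1 | 0 | 1 | 0 | 1 | 1
1 | 0 | 1 | 0 | 0 | 0
1 | 0 | 0 | 1 | 1 | 1
1 | 0 | 0 | 1 | 0 | 1
1 | 0 | 0 | 0 | 1 | 1
1 | 0 | 0 | 0 | 0 | 1
0 | 1 | 1 | 1 | 1 | 0
0 | 1 | 1 | 1 | 0 | 0
0 | 1 | 1 | 0 | 1 | 0
0 | 1 | 1 | 0 | 0 | 1
0 | 1 | 0 | 1 | 1 | 0
0 | 1 | 0 | 1 | 0 | 0
0 | 1 | 0 | 0 | 1 | 0
0 | 1 | 0 | 0 | 0 | 0
0 | 0 | 1 | 1 | 1 | 1
0 | 0 | 1 | 1 | 0 | 1
0 | 0 | 1 | 0 | 1 | 1
0 | 0 | 1 | 0 | 0 | 1
0 | 0 | 0 | 1 | 1 | 1
0 | 0 | 0 | 1 | 0 | 0
0 | 0 | 0 | 0 | 1 | 1
0 | 0 | 0 | 0 | 0 | 0
The formula is true on 15 of the 32 rows.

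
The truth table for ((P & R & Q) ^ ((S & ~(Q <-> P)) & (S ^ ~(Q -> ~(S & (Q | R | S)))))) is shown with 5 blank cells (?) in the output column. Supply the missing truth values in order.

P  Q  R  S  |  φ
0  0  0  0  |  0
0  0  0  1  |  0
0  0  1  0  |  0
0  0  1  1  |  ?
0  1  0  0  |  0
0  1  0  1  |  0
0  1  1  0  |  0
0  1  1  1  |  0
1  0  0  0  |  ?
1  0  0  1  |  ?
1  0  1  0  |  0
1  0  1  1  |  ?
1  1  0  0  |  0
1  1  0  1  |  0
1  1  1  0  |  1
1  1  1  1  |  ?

Row P=0, Q=0, R=1, S=1: (P & R & Q) = 0, ((S & ~(Q <-> P)) & (S ^ ~(Q -> ~(S & (Q | R | S))))) = 0, so the formula = 0.
Row P=1, Q=0, R=0, S=0: (P & R & Q) = 0, ((S & ~(Q <-> P)) & (S ^ ~(Q -> ~(S & (Q | R | S))))) = 0, so the formula = 0.
Row P=1, Q=0, R=0, S=1: (P & R & Q) = 0, ((S & ~(Q <-> P)) & (S ^ ~(Q -> ~(S & (Q | R | S))))) = 1, so the formula = 1.
Row P=1, Q=0, R=1, S=1: (P & R & Q) = 0, ((S & ~(Q <-> P)) & (S ^ ~(Q -> ~(S & (Q | R | S))))) = 1, so the formula = 1.
Row P=1, Q=1, R=1, S=1: (P & R & Q) = 1, ((S & ~(Q <-> P)) & (S ^ ~(Q -> ~(S & (Q | R | S))))) = 0, so the formula = 1.

0, 0, 1, 1, 1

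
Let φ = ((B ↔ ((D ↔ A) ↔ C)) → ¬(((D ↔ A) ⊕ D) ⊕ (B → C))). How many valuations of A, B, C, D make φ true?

12

A | B | C | D || (D ↔ A) | ((D ↔ A) ↔ C) | (B ↔ ((D ↔ A) ↔ C)) | ((D ↔ A) ⊕ D) | (B → C) | (((D ↔ A) ⊕ D) ⊕ (B → C)) | ¬(((D ↔ A) ⊕ D) ⊕ (B → C)) | φ
F | F | F | F ||    T    |       F       |          T          |       T       |    T    |             F             |             T              | T
F | F | F | T ||    F    |       T       |          F          |       T       |    T    |             F             |             T              | T
F | F | T | F ||    T    |       T       |          F          |       T       |    T    |             F             |             T              | T
F | F | T | T ||    F    |       F       |          T          |       T       |    T    |             F             |             T              | T
F | T | F | F ||    T    |       F       |          F          |       T       |    F    |             T             |             F              | T
F | T | F | T ||    F    |       T       |          T          |       T       |    F    |             T             |             F              | F
F | T | T | F ||    T    |       T       |          T          |       T       |    T    |             F             |             T              | T
F | T | T | T ||    F    |       F       |          F          |       T       |    T    |             F             |             T              | T
T | F | F | F ||    F    |       T       |          F          |       F       |    T    |             T             |             F              | T
T | F | F | T ||    T    |       F       |          T          |       F       |    T    |             T             |             F              | F
T | F | T | F ||    F    |       F       |          T          |       F       |    T    |             T             |             F              | F
T | F | T | T ||    T    |       T       |          F          |       F       |    T    |             T             |             F              | T
T | T | F | F ||    F    |       T       |          T          |       F       |    F    |             F             |             T              | T
T | T | F | T ||    T    |       F       |          F          |       F       |    F    |             F             |             T              | T
T | T | T | F ||    F    |       F       |          F          |       F       |    T    |             T             |             F              | T
T | T | T | T ||    T    |       T       |          T          |       F       |    T    |             T             |             F              | F
The formula is true on 12 of the 16 rows.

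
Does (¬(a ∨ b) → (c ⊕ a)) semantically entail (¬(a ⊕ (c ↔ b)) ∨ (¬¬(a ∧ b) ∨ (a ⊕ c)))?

no

a | b | c | φ | ψ
- | - | - | - | -
T | T | T | T | T
T | T | F | T | T
T | F | T | T | F
T | F | F | T | T
F | T | T | T | T
F | T | F | T | T
F | F | T | T | T
F | F | F | F | F
At a=T, b=F, c=T we have φ true but ψ false, so φ does not entail ψ.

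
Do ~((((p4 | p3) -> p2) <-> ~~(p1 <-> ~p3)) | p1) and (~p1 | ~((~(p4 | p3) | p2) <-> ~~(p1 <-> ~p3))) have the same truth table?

p1  p2  p3  p4  |  φ  ψ
1   1   1   1   |  0  1
1   1   1   0   |  0  1
1   1   0   1   |  0  0
1   1   0   0   |  0  0
1   0   1   1   |  0  0
1   0   1   0   |  0  0
1   0   0   1   |  0  1
1   0   0   0   |  0  0
0   1   1   1   |  0  1
0   1   1   0   |  0  1
0   1   0   1   |  1  1
0   1   0   0   |  1  1
0   0   1   1   |  1  1
0   0   1   0   |  1  1
0   0   0   1   |  0  1
0   0   0   0   |  1  1
The columns differ at p1=1, p2=1, p3=1, p4=1 (φ=0, ψ=1), so they are not equivalent.

not equivalent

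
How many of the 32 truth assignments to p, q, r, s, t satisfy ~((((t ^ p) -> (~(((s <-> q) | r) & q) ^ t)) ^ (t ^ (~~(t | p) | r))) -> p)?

7

  p   |   q   |   r   |   s   |   t   ||   φ  
 True |  True |  True |  True |  True || False
 True |  True |  True |  True | False || False
 True |  True |  True | False |  True || False
 True |  True |  True | False | False || False
 True |  True | False |  True |  True || False
 True |  True | False |  True | False || False
 True |  True | False | False |  True || False
 True |  True | False | False | False || False
 True | False |  True |  True |  True || False
 True | False |  True |  True | False || False
 True | False |  True | False |  True || False
 True | False |  True | False | False || False
 True | False | False |  True |  True || False
 True | False | False |  True | False || False
 True | False | False | False |  True || False
 True | False | False | False | False || False
False |  True |  True |  True |  True ||  True
False |  True |  True |  True | False || False
False |  True |  True | False |  True ||  True
False |  True |  True | False | False || False
False |  True | False |  True |  True ||  True
False |  True | False |  True | False ||  True
False |  True | False | False |  True || False
False |  True | False | False | False ||  True
False | False |  True |  True |  True || False
False | False |  True |  True | False || False
False | False |  True | False |  True || False
False | False |  True | False | False || False
False | False | False |  True |  True || False
False | False | False |  True | False ||  True
False | False | False | False |  True || False
False | False | False | False | False ||  True
The formula is true on 7 of the 32 rows.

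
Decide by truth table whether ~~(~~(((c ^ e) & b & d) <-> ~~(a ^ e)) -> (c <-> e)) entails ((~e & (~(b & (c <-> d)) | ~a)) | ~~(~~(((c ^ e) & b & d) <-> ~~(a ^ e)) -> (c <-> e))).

a | b | c | d | e | φ | ψ
- | - | - | - | - | - | -
F | F | F | F | F | T | T
F | F | F | F | T | T | T
F | F | F | T | F | T | T
F | F | F | T | T | T | T
F | F | T | F | F | F | T
F | F | T | F | T | T | T
F | F | T | T | F | F | T
F | F | T | T | T | T | T
F | T | F | F | F | T | T
F | T | F | F | T | T | T
F | T | F | T | F | T | T
F | T | F | T | T | F | F
F | T | T | F | F | F | T
F | T | T | F | T | T | T
F | T | T | T | F | T | T
F | T | T | T | T | T | T
T | F | F | F | F | T | T
T | F | F | F | T | F | F
T | F | F | T | F | T | T
T | F | F | T | T | F | F
T | F | T | F | F | T | T
T | F | T | F | T | T | T
T | F | T | T | F | T | T
T | F | T | T | T | T | T
T | T | F | F | F | T | T
T | T | F | F | T | F | F
T | T | F | T | F | T | T
T | T | F | T | T | T | T
T | T | T | F | F | T | T
T | T | T | F | T | T | T
T | T | T | T | F | F | F
T | T | T | T | T | T | T
In every row where φ is true, ψ is also true, so φ ⊨ ψ.

yes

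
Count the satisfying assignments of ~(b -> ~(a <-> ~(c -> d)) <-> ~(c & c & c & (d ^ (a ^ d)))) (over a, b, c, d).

a | b | c | d || (c -> d) | ~(c -> d) | (a <-> ~(c -> d)) | ~(a <-> ~(c -> d)) | (b -> ~(a <-> ~(c -> d))) | (c & c) | (a ^ d) | (d ^ (a ^ d)) | φ
T | T | T | T ||    T     |     F     |         F         |         T          |             T             |    T    |    F    |       T       | T
T | T | T | F ||    F     |     T     |         T         |         F          |             F             |    T    |    T    |       T       | F
T | T | F | T ||    T     |     F     |         F         |         T          |             T             |    F    |    F    |       T       | F
T | T | F | F ||    T     |     F     |         F         |         T          |             T             |    F    |    T    |       T       | F
T | F | T | T ||    T     |     F     |         F         |         T          |             T             |    T    |    F    |       T       | T
T | F | T | F ||    F     |     T     |         T         |         F          |             T             |    T    |    T    |       T       | T
T | F | F | T ||    T     |     F     |         F         |         T          |             T             |    F    |    F    |       T       | F
T | F | F | F ||    T     |     F     |         F         |         T          |             T             |    F    |    T    |       T       | F
F | T | T | T ||    T     |     F     |         T         |         F          |             F             |    T    |    T    |       F       | T
F | T | T | F ||    F     |     T     |         F         |         T          |             T             |    T    |    F    |       F       | F
F | T | F | T ||    T     |     F     |         T         |         F          |             F             |    F    |    T    |       F       | T
F | T | F | F ||    T     |     F     |         T         |         F          |             F             |    F    |    F    |       F       | T
F | F | T | T ||    T     |     F     |         T         |         F          |             T             |    T    |    T    |       F       | F
F | F | T | F ||    F     |     T     |         F         |         T          |             T             |    T    |    F    |       F       | F
F | F | F | T ||    T     |     F     |         T         |         F          |             T             |    F    |    T    |       F       | F
F | F | F | F ||    T     |     F     |         T         |         F          |             T             |    F    |    F    |       F       | F
The formula is true on 6 of the 16 rows.

6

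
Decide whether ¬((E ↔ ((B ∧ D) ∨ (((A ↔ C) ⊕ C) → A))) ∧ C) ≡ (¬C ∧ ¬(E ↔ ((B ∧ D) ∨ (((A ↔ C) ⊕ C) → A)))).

not equivalent

A | B | C | D | E | φ | ψ
- | - | - | - | - | - | -
F | F | F | F | F | T | F
F | F | F | F | T | T | T
F | F | F | T | F | T | F
F | F | F | T | T | T | T
F | F | T | F | F | F | F
F | F | T | F | T | T | F
F | F | T | T | F | F | F
F | F | T | T | T | T | F
F | T | F | F | F | T | F
F | T | F | F | T | T | T
F | T | F | T | F | T | T
F | T | F | T | T | T | F
F | T | T | F | F | F | F
F | T | T | F | T | T | F
F | T | T | T | F | T | F
F | T | T | T | T | F | F
T | F | F | F | F | T | T
T | F | F | F | T | T | F
T | F | F | T | F | T | T
T | F | F | T | T | T | F
T | F | T | F | F | T | F
T | F | T | F | T | F | F
T | F | T | T | F | T | F
T | F | T | T | T | F | F
T | T | F | F | F | T | T
T | T | F | F | T | T | F
T | T | F | T | F | T | T
T | T | F | T | T | T | F
T | T | T | F | F | T | F
T | T | T | F | T | F | F
T | T | T | T | F | T | F
T | T | T | T | T | F | F
The columns differ at A=F, B=F, C=F, D=F, E=F (φ=T, ψ=F), so they are not equivalent.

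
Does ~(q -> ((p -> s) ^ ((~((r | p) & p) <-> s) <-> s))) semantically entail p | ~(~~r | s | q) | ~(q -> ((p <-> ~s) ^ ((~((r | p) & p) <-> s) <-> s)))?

no

p  q  r  s  |  φ  ψ
1  1  1  1  |  0  1
1  1  1  0  |  1  1
1  1  0  1  |  0  1
1  1  0  0  |  1  1
1  0  1  1  |  0  1
1  0  1  0  |  0  1
1  0  0  1  |  0  1
1  0  0  0  |  0  1
0  1  1  1  |  1  1
0  1  1  0  |  1  0
0  1  0  1  |  1  1
0  1  0  0  |  1  0
0  0  1  1  |  0  0
0  0  1  0  |  0  0
0  0  0  1  |  0  0
0  0  0  0  |  0  1
At p=0, q=1, r=1, s=0 we have φ true but ψ false, so φ does not entail ψ.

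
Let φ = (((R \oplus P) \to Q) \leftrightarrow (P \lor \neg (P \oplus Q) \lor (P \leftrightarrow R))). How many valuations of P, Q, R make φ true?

P | Q | R || (R \oplus P) | ((R \oplus P) \to Q) | (P \oplus Q) | \neg (P \oplus Q) | (P \leftrightarrow R) | φ
F | F | F ||      F       |          T           |      F       |         T         |           T           | T
F | F | T ||      T       |          F           |      F       |         T         |           F           | F
F | T | F ||      F       |          T           |      T       |         F         |           T           | T
F | T | T ||      T       |          T           |      T       |         F         |           F           | F
T | F | F ||      T       |          F           |      T       |         F         |           F           | F
T | F | T ||      F       |          T           |      T       |         F         |           T           | T
T | T | F ||      T       |          T           |      F       |         T         |           F           | T
T | T | T ||      F       |          T           |      F       |         T         |           T           | T
The formula is true on 5 of the 8 rows.

5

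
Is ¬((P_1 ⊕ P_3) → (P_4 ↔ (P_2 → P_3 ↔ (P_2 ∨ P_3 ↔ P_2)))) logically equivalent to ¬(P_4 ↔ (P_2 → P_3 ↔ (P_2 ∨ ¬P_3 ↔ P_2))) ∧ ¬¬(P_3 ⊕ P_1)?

not equivalent

 P_1  |  P_2  |  P_3  |  P_4  ||   φ   |   ψ  
 True |  True |  True |  True || False | False
 True |  True |  True | False || False | False
 True |  True | False |  True ||  True |  True
 True |  True | False | False || False | False
 True | False |  True |  True || False | False
 True | False |  True | False || False | False
 True | False | False |  True || False |  True
 True | False | False | False ||  True | False
False |  True |  True |  True || False | False
False |  True |  True | False ||  True |  True
False |  True | False |  True || False | False
False |  True | False | False || False | False
False | False |  True |  True ||  True | False
False | False |  True | False || False |  True
False | False | False |  True || False | False
False | False | False | False || False | False
The columns differ at P_1=True, P_2=False, P_3=False, P_4=True (φ=False, ψ=True), so they are not equivalent.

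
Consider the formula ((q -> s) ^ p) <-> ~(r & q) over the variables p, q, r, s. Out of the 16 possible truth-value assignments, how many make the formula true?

8

p | q | r | s | (((q -> s) ^ p) <-> ~(r & q))
- | - | - | - | -----------------------------
F | F | F | F |               T              
F | F | F | T |               T              
F | F | T | F |               T              
F | F | T | T |               T              
F | T | F | F |               F              
F | T | F | T |               T              
F | T | T | F |               T              
F | T | T | T |               F              
T | F | F | F |               F              
T | F | F | T |               F              
T | F | T | F |               F              
T | F | T | T |               F              
T | T | F | F |               T              
T | T | F | T |               F              
T | T | T | F |               F              
T | T | T | T |               T              
The formula is true on 8 of the 16 rows.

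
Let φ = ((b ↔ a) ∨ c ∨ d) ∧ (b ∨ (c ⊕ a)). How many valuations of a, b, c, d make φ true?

10

a  b  c  d  |  (b ↔ a)  ((b ↔ a) ∨ c ∨ d)  (c ⊕ a)  (b ∨ (c ⊕ a))  φ
1  1  1  1  |     1             1             0           1        1
1  1  1  0  |     1             1             0           1        1
1  1  0  1  |     1             1             1           1        1
1  1  0  0  |     1             1             1           1        1
1  0  1  1  |     0             1             0           0        0
1  0  1  0  |     0             1             0           0        0
1  0  0  1  |     0             1             1           1        1
1  0  0  0  |     0             0             1           1        0
0  1  1  1  |     0             1             1           1        1
0  1  1  0  |     0             1             1           1        1
0  1  0  1  |     0             1             0           1        1
0  1  0  0  |     0             0             0           1        0
0  0  1  1  |     1             1             1           1        1
0  0  1  0  |     1             1             1           1        1
0  0  0  1  |     1             1             0           0        0
0  0  0  0  |     1             1             0           0        0
The formula is true on 10 of the 16 rows.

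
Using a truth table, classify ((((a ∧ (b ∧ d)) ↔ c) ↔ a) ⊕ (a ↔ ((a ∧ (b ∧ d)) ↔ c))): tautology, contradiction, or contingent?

contradiction

a | b | c | d || (b ∧ d) | (a ∧ (b ∧ d)) | ((a ∧ (b ∧ d)) ↔ c) | (((a ∧ (b ∧ d)) ↔ c) ↔ a) | (a ↔ ((a ∧ (b ∧ d)) ↔ c)) | φ
0 | 0 | 0 | 0 ||    0    |       0       |          1          |             0             |             0             | 0
0 | 0 | 0 | 1 ||    0    |       0       |          1          |             0             |             0             | 0
0 | 0 | 1 | 0 ||    0    |       0       |          0          |             1             |             1             | 0
0 | 0 | 1 | 1 ||    0    |       0       |          0          |             1             |             1             | 0
0 | 1 | 0 | 0 ||    0    |       0       |          1          |             0             |             0             | 0
0 | 1 | 0 | 1 ||    1    |       0       |          1          |             0             |             0             | 0
0 | 1 | 1 | 0 ||    0    |       0       |          0          |             1             |             1             | 0
0 | 1 | 1 | 1 ||    1    |       0       |          0          |             1             |             1             | 0
1 | 0 | 0 | 0 ||    0    |       0       |          1          |             1             |             1             | 0
1 | 0 | 0 | 1 ||    0    |       0       |          1          |             1             |             1             | 0
1 | 0 | 1 | 0 ||    0    |       0       |          0          |             0             |             0             | 0
1 | 0 | 1 | 1 ||    0    |       0       |          0          |             0             |             0             | 0
1 | 1 | 0 | 0 ||    0    |       0       |          1          |             1             |             1             | 0
1 | 1 | 0 | 1 ||    1    |       1       |          0          |             0             |             0             | 0
1 | 1 | 1 | 0 ||    0    |       0       |          0          |             0             |             0             | 0
1 | 1 | 1 | 1 ||    1    |       1       |          1          |             1             |             1             | 0
Every row is 0, so the formula is a contradiction.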